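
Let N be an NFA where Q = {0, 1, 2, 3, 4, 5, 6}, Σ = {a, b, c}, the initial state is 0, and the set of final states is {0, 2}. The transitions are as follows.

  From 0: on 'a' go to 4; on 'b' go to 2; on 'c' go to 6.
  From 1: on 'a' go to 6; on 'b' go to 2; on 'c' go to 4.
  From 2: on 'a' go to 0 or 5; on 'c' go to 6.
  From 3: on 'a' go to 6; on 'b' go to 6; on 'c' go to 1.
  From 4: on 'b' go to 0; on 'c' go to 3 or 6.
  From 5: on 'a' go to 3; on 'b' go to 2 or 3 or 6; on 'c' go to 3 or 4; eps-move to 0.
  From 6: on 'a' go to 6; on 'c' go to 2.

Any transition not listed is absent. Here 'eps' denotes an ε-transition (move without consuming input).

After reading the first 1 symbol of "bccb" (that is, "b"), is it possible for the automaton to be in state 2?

Yes

Start in {0}.
Read 'b': {0} → {2}.
State 2 is in {2}.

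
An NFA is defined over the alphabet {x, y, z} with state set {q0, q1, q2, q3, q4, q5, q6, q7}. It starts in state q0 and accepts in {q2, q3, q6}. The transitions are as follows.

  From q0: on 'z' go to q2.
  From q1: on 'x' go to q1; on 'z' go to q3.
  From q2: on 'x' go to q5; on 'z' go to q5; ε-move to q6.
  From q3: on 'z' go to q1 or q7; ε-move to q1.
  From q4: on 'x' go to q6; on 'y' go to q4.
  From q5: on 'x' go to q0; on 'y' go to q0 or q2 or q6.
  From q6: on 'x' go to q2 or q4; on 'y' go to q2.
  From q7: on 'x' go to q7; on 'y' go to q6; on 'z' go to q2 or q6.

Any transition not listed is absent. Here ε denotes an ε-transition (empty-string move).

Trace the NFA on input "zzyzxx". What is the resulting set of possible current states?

Start in {q0}.
Read 'z': q0→{q2}; union {q2}; ε-closure = {q2, q6}.
Read 'z': q2→{q5}, q6→∅; now {q5}.
Read 'y': q5→{q0, q2, q6}; now {q0, q2, q6}.
Read 'z': q0→{q2}, q2→{q5}, q6→∅; union {q2, q5}; ε-closure = {q2, q5, q6}.
Read 'x': q2→{q5}, q5→{q0}, q6→{q2, q4}; union {q0, q2, q4, q5}; ε-closure = {q0, q2, q4, q5, q6}.
Read 'x': q0→∅, q2→{q5}, q4→{q6}, q5→{q0}, q6→{q2, q4}; now {q0, q2, q4, q5, q6}.

{q0, q2, q4, q5, q6}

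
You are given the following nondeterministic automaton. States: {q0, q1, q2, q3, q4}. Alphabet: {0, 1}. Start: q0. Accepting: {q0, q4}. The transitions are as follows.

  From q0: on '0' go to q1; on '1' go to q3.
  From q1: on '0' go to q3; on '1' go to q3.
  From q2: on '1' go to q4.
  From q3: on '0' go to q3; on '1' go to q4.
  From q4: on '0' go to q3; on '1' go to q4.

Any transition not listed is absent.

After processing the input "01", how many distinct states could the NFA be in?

1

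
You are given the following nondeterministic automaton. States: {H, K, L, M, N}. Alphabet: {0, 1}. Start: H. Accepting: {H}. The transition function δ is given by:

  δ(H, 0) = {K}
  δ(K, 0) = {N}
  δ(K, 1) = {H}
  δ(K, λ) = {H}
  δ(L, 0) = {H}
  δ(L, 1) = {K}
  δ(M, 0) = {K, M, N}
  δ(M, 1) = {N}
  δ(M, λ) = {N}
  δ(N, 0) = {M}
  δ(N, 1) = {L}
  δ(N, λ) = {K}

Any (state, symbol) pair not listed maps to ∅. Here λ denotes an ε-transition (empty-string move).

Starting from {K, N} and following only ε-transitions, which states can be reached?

Begin with {K, N}.
ε-move K → H; add H.

{H, K, N}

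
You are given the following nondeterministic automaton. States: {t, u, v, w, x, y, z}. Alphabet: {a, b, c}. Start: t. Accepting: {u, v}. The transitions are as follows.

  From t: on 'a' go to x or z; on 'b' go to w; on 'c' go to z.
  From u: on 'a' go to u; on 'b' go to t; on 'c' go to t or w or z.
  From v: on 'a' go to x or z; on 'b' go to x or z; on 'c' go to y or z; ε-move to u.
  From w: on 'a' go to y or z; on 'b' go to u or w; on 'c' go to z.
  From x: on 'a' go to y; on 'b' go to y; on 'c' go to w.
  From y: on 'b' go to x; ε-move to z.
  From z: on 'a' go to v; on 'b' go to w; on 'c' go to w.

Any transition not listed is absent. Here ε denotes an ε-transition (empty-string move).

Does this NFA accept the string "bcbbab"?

Start in {t}.
Read 'b': {t} → {w}.
Read 'c': {w} → {z}.
Read 'b': {z} → {w}.
Read 'b': {w} → {u, w}.
Read 'a': {u, w} → {u, y, z}.
Read 'b': {u, y, z} → {t, w, x}.
The final set {t, w, x} contains no accepting state.

No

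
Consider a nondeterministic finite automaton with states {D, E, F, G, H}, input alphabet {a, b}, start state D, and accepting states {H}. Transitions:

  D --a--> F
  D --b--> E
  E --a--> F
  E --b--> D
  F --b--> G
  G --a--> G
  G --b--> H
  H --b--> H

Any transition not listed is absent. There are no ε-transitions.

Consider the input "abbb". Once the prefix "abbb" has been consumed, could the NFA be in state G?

No

Start in {D}.
Read 'a': {D} → {F}.
Read 'b': {F} → {G}.
Read 'b': {G} → {H}.
Read 'b': {H} → {H}.
State G is not in {H}.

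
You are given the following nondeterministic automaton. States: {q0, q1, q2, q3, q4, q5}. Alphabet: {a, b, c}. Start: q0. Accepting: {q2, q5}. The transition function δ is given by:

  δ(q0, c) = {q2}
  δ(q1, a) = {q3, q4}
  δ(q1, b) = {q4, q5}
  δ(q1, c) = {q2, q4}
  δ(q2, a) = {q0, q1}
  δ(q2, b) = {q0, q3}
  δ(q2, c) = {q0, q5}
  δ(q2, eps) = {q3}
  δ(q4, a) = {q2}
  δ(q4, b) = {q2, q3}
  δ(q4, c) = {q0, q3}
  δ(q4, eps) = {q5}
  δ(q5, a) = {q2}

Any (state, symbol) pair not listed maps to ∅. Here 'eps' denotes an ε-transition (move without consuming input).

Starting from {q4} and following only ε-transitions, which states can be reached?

{q4, q5}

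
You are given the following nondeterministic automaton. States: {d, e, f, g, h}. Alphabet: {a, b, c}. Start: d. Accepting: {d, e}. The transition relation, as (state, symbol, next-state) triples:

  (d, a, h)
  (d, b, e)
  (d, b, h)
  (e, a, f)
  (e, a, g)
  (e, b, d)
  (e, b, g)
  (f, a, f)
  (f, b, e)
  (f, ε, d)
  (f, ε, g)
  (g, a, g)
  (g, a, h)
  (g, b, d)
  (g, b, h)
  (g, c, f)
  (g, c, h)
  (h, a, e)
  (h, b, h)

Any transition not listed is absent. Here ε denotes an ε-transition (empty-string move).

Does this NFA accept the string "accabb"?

No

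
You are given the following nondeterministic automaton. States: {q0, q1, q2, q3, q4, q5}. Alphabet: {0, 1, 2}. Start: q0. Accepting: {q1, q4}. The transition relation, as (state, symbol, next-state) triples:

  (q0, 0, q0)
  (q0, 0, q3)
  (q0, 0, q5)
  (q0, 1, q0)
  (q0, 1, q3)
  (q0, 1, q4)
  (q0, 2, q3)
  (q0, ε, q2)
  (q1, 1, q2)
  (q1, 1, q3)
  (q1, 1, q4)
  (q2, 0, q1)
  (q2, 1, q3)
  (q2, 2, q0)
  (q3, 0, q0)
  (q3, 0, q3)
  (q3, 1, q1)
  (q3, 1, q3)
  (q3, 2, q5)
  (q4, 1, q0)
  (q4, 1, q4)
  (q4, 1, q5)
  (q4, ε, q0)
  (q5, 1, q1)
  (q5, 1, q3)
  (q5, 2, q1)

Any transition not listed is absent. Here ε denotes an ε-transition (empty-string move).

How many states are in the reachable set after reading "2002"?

5

Start: ε-closure({q0}) = {q0, q2}.
Read '2': {q0, q2} → {q0, q2, q3}.
Read '0': {q0, q2, q3} → {q0, q1, q2, q3, q5}.
Read '0': {q0, q1, q2, q3, q5} → {q0, q1, q2, q3, q5}.
Read '2': {q0, q1, q2, q3, q5} → {q0, q1, q2, q3, q5}.
That set has 5 states.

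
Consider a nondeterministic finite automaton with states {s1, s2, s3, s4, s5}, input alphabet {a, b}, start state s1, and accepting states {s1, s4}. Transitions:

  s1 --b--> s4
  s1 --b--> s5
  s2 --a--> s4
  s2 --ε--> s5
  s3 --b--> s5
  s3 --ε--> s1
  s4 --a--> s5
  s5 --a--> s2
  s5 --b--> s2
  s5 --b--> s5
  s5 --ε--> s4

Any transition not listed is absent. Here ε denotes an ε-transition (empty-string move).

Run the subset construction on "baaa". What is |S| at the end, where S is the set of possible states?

3

Start in {s1}.
Read 'b': s1→{s4, s5}; now {s4, s5}.
Read 'a': s4→{s5}, s5→{s2}; union {s2, s5}; ε-closure = {s2, s4, s5}.
Read 'a': s2→{s4}, s4→{s5}, s5→{s2}; now {s2, s4, s5}.
Read 'a': s2→{s4}, s4→{s5}, s5→{s2}; now {s2, s4, s5}.
That set has 3 states.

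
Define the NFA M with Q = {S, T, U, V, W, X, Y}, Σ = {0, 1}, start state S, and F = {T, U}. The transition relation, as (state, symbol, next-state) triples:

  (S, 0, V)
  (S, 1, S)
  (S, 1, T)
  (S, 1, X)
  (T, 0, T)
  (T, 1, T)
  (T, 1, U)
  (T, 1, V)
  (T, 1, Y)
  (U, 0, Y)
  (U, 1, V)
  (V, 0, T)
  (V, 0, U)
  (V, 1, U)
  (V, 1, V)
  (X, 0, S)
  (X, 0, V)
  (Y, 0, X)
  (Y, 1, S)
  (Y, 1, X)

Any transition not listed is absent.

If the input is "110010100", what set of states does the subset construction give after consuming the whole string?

Start in {S}.
Read '1': {S} → {S, T, X}.
Read '1': {S, T, X} → {S, T, U, V, X, Y}.
Read '0': {S, T, U, V, X, Y} → {S, T, U, V, X, Y}.
Read '0': {S, T, U, V, X, Y} → {S, T, U, V, X, Y}.
Read '1': {S, T, U, V, X, Y} → {S, T, U, V, X, Y}.
Read '0': {S, T, U, V, X, Y} → {S, T, U, V, X, Y}.
Read '1': {S, T, U, V, X, Y} → {S, T, U, V, X, Y}.
Read '0': {S, T, U, V, X, Y} → {S, T, U, V, X, Y}.
Read '0': {S, T, U, V, X, Y} → {S, T, U, V, X, Y}.

{S, T, U, V, X, Y}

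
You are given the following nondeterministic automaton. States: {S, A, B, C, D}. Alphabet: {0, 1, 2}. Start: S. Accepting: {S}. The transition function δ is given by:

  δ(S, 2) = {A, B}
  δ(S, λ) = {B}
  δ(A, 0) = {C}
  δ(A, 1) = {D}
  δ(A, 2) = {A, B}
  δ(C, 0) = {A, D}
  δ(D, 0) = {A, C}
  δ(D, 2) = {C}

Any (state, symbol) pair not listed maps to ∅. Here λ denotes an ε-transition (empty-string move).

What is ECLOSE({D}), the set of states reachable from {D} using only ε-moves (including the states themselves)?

Begin with {D}.
No ε-moves leave this set, so the closure equals the set itself.

{D}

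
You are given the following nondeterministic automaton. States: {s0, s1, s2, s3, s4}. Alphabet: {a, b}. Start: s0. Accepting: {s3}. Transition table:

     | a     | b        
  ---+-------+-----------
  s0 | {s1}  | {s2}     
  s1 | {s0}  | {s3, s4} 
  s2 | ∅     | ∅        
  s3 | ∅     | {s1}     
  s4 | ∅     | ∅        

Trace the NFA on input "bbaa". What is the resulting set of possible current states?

∅

Start in {s0}.
Read 'b': {s0} → {s2}.
Read 'b': {s2} → ∅.
The set is empty and remains empty for the remaining 2 symbols.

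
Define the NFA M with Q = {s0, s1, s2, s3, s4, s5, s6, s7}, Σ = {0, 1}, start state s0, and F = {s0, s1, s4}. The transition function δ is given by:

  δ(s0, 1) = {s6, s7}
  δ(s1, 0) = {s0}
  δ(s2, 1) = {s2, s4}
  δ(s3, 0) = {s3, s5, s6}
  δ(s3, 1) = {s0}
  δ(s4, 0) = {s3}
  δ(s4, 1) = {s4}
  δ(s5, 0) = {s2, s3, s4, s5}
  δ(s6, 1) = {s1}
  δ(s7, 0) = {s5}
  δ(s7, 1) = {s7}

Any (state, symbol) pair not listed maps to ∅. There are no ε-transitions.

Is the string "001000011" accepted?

No

Start in {s0}.
Read '0': s0→∅; now ∅.
The set is empty and remains empty for the remaining 8 symbols.
The final set ∅ contains no accepting state.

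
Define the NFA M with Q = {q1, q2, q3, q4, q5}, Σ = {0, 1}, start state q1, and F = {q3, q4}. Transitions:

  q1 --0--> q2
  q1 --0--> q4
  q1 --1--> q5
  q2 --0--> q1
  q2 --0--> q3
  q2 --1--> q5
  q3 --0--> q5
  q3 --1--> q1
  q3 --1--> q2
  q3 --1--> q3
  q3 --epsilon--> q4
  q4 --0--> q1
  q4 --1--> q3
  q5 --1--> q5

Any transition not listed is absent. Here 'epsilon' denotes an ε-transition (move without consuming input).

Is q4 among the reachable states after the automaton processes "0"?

Start in {q1}.
Read '0': q1→{q2, q4}; now {q2, q4}.
State q4 is in {q2, q4}.

Yes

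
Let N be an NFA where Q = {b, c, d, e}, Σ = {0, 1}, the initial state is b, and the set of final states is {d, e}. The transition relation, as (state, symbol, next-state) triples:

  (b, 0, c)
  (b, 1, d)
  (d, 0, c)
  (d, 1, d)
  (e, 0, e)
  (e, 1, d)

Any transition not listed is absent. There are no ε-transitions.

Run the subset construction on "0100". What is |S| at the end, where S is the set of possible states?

Start in {b}.
Read '0': b→{c}; now {c}.
Read '1': c→∅; now ∅.
The set is empty and remains empty for the remaining 2 symbols.
That set has 0 states.

0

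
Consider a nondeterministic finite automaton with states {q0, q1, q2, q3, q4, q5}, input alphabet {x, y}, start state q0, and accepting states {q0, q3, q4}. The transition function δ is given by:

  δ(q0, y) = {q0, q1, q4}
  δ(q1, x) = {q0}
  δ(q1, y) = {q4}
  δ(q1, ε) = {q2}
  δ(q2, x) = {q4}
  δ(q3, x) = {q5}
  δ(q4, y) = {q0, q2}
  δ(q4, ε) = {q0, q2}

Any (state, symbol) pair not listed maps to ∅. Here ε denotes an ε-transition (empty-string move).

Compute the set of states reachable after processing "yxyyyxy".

{q0, q1, q2, q4}

Start in {q0}.
Read 'y': q0→{q0, q1, q4}; union {q0, q1, q4}; ε-closure = {q0, q1, q2, q4}.
Read 'x': q0→∅, q1→{q0}, q2→{q4}, q4→∅; union {q0, q4}; ε-closure = {q0, q2, q4}.
Read 'y': q0→{q0, q1, q4}, q2→∅, q4→{q0, q2}; now {q0, q1, q2, q4}.
Read 'y': q0→{q0, q1, q4}, q1→{q4}, q2→∅, q4→{q0, q2}; now {q0, q1, q2, q4}.
Read 'y': q0→{q0, q1, q4}, q1→{q4}, q2→∅, q4→{q0, q2}; now {q0, q1, q2, q4}.
Read 'x': q0→∅, q1→{q0}, q2→{q4}, q4→∅; union {q0, q4}; ε-closure = {q0, q2, q4}.
Read 'y': q0→{q0, q1, q4}, q2→∅, q4→{q0, q2}; now {q0, q1, q2, q4}.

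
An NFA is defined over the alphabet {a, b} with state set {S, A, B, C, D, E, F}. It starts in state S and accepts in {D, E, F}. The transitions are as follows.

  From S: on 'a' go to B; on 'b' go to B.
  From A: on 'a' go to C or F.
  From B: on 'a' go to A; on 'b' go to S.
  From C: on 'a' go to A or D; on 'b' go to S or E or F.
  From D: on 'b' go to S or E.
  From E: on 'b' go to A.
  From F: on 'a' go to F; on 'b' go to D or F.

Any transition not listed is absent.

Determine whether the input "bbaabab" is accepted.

Start in {S}.
Read 'b': {S} → {B}.
Read 'b': {B} → {S}.
Read 'a': {S} → {B}.
Read 'a': {B} → {A}.
Read 'b': {A} → ∅.
The set is empty and remains empty for the remaining 2 symbols.
The final set ∅ contains no accepting state.

No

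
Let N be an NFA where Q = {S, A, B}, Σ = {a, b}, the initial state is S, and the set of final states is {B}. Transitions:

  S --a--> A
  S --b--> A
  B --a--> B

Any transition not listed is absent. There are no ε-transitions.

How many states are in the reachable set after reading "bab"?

0

Start in {S}.
Read 'b': S→{A}; now {A}.
Read 'a': A→∅; now ∅.
The set is empty and remains empty for the remaining 1 symbol.
That set has 0 states.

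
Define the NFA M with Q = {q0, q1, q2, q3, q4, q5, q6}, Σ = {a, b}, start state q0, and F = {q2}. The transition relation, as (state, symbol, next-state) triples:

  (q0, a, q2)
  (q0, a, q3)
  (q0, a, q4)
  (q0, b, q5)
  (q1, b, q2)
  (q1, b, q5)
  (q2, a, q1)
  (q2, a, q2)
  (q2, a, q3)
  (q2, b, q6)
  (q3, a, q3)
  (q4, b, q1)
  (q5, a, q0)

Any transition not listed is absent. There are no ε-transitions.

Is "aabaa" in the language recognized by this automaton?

Start in {q0}.
Read 'a': {q0} → {q2, q3, q4}.
Read 'a': {q2, q3, q4} → {q1, q2, q3}.
Read 'b': {q1, q2, q3} → {q2, q5, q6}.
Read 'a': {q2, q5, q6} → {q0, q1, q2, q3}.
Read 'a': {q0, q1, q2, q3} → {q1, q2, q3, q4}.
The final set {q1, q2, q3, q4} contains the accepting state q2.

Yes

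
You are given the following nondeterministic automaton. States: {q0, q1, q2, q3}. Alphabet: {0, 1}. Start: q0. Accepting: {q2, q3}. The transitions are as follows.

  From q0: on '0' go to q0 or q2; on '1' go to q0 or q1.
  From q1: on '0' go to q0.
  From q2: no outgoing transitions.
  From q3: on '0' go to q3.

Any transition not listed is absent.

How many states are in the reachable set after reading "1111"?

2

Start in {q0}.
Read '1': q0→{q0, q1}; now {q0, q1}.
Read '1': q0→{q0, q1}, q1→∅; now {q0, q1}.
Read '1': q0→{q0, q1}, q1→∅; now {q0, q1}.
Read '1': q0→{q0, q1}, q1→∅; now {q0, q1}.
That set has 2 states.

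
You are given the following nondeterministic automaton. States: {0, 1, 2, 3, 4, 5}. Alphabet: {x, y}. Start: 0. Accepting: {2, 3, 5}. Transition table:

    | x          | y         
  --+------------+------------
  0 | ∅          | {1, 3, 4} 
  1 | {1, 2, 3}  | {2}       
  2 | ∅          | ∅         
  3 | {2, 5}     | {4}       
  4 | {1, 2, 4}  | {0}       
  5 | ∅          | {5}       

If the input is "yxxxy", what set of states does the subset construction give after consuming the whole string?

Start in {0}.
Read 'y': {0} → {1, 3, 4}.
Read 'x': {1, 3, 4} → {1, 2, 3, 4, 5}.
Read 'x': {1, 2, 3, 4, 5} → {1, 2, 3, 4, 5}.
Read 'x': {1, 2, 3, 4, 5} → {1, 2, 3, 4, 5}.
Read 'y': {1, 2, 3, 4, 5} → {0, 2, 4, 5}.

{0, 2, 4, 5}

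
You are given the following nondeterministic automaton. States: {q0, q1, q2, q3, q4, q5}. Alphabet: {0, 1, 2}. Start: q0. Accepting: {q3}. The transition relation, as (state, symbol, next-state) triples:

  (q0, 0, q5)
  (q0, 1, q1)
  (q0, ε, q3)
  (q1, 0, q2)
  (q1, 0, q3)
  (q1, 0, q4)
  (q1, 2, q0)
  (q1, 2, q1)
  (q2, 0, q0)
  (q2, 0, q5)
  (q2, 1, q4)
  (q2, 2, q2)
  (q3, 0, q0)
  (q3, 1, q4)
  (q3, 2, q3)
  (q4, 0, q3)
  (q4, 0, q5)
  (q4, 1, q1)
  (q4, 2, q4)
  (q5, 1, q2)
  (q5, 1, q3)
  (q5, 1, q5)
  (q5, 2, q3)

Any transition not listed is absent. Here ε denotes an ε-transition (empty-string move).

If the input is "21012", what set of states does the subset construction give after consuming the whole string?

Start: ε-closure({q0}) = {q0, q3}.
Read '2': {q0, q3} → {q3}.
Read '1': {q3} → {q4}.
Read '0': {q4} → {q3, q5}.
Read '1': {q3, q5} → {q2, q3, q4, q5}.
Read '2': {q2, q3, q4, q5} → {q2, q3, q4}.

{q2, q3, q4}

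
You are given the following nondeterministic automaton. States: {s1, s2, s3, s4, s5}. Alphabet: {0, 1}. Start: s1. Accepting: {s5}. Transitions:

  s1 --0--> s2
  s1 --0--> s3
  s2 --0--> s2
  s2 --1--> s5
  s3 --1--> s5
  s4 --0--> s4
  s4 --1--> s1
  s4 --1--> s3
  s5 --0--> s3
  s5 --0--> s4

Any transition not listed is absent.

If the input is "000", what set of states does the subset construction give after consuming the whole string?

Start in {s1}.
Read '0': s1→{s2, s3}; now {s2, s3}.
Read '0': s2→{s2}, s3→∅; now {s2}.
Read '0': s2→{s2}; now {s2}.

{s2}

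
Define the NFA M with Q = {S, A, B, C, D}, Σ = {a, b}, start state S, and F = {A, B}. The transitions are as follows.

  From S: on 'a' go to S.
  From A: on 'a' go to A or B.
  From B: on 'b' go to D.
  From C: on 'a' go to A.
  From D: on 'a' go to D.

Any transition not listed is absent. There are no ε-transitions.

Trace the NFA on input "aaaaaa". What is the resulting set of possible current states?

Start in {S}.
Read 'a': S→{S}; now {S}.
Read 'a': S→{S}; now {S}.
Read 'a': S→{S}; now {S}.
Read 'a': S→{S}; now {S}.
Read 'a': S→{S}; now {S}.
Read 'a': S→{S}; now {S}.

{S}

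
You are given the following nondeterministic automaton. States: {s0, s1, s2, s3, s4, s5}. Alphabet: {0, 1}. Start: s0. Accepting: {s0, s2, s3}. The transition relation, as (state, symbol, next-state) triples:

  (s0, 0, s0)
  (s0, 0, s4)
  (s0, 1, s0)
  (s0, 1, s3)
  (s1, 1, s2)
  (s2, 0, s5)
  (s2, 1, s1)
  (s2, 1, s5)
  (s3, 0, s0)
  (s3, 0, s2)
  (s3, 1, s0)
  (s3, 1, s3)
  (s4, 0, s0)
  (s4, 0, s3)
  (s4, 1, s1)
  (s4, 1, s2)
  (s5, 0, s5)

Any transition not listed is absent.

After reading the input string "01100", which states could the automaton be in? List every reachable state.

Start in {s0}.
Read '0': {s0} → {s0, s4}.
Read '1': {s0, s4} → {s0, s1, s2, s3}.
Read '1': {s0, s1, s2, s3} → {s0, s1, s2, s3, s5}.
Read '0': {s0, s1, s2, s3, s5} → {s0, s2, s4, s5}.
Read '0': {s0, s2, s4, s5} → {s0, s3, s4, s5}.

{s0, s3, s4, s5}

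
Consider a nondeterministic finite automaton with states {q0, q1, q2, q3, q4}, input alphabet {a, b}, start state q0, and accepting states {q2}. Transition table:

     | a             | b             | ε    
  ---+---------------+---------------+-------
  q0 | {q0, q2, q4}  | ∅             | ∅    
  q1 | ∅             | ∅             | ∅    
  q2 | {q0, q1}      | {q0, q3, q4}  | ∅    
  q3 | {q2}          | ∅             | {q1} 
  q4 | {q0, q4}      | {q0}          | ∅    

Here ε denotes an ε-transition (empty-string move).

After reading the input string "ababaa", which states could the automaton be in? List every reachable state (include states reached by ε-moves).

{q0, q1, q2, q4}

Start in {q0}.
Read 'a': q0→{q0, q2, q4}; now {q0, q2, q4}.
Read 'b': q0→∅, q2→{q0, q3, q4}, q4→{q0}; union {q0, q3, q4}; ε-closure = {q0, q1, q3, q4}.
Read 'a': q0→{q0, q2, q4}, q1→∅, q3→{q2}, q4→{q0, q4}; now {q0, q2, q4}.
Read 'b': q0→∅, q2→{q0, q3, q4}, q4→{q0}; union {q0, q3, q4}; ε-closure = {q0, q1, q3, q4}.
Read 'a': q0→{q0, q2, q4}, q1→∅, q3→{q2}, q4→{q0, q4}; now {q0, q2, q4}.
Read 'a': q0→{q0, q2, q4}, q2→{q0, q1}, q4→{q0, q4}; now {q0, q1, q2, q4}.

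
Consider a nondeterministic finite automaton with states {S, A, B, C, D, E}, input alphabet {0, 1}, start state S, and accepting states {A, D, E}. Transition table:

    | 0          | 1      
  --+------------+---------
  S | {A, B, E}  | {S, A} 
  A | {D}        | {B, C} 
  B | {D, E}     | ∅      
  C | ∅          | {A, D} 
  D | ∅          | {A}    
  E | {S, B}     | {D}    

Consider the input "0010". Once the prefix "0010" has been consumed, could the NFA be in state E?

Start in {S}.
Read '0': S→{A, B, E}; now {A, B, E}.
Read '0': A→{D}, B→{D, E}, E→{S, B}; now {S, B, D, E}.
Read '1': S→{S, A}, B→∅, D→{A}, E→{D}; now {S, A, D}.
Read '0': S→{A, B, E}, A→{D}, D→∅; now {A, B, D, E}.
State E is in {A, B, D, E}.

Yes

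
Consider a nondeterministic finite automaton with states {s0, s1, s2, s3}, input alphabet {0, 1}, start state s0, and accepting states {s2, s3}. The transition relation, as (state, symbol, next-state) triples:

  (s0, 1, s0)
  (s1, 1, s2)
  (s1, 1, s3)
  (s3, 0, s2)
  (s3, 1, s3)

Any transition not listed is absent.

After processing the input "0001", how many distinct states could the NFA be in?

0

Start in {s0}.
Read '0': s0→∅; now ∅.
The set is empty and remains empty for the remaining 3 symbols.
That set has 0 states.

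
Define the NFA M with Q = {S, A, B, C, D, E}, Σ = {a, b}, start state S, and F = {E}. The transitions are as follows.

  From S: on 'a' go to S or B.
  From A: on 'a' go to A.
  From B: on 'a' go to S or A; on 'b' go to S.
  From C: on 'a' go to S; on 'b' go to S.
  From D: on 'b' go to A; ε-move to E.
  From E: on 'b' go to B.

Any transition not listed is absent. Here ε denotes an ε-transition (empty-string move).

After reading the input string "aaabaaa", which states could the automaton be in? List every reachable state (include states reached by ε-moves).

{S, A, B}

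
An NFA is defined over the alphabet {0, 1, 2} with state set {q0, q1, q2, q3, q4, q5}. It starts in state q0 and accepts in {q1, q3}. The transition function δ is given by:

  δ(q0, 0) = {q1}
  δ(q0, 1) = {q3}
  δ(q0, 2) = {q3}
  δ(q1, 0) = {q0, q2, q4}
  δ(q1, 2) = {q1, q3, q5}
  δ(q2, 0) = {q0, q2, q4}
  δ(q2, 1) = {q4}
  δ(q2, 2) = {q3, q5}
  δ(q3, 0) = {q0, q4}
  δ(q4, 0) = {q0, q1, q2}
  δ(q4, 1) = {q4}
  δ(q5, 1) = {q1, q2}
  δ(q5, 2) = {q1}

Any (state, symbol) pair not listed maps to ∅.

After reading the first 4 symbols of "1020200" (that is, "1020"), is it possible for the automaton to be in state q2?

No

Start in {q0}.
Read '1': q0→{q3}; now {q3}.
Read '0': q3→{q0, q4}; now {q0, q4}.
Read '2': q0→{q3}, q4→∅; now {q3}.
Read '0': q3→{q0, q4}; now {q0, q4}.
State q2 is not in {q0, q4}.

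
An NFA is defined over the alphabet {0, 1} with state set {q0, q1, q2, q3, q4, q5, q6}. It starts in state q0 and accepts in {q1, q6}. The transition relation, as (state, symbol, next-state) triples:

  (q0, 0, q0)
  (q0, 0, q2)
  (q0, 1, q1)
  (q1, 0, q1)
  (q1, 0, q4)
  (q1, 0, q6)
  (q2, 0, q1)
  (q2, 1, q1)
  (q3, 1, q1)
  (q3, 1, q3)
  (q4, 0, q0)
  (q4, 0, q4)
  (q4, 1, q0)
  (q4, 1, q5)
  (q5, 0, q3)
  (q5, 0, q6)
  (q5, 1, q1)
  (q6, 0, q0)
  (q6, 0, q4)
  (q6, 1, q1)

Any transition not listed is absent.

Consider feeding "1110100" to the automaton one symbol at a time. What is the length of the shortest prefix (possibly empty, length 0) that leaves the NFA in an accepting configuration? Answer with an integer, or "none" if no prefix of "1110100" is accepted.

Start in {q0}.
Read '1': {q0} → {q1}.
None of the earlier sets intersect F, but {q1} does.

1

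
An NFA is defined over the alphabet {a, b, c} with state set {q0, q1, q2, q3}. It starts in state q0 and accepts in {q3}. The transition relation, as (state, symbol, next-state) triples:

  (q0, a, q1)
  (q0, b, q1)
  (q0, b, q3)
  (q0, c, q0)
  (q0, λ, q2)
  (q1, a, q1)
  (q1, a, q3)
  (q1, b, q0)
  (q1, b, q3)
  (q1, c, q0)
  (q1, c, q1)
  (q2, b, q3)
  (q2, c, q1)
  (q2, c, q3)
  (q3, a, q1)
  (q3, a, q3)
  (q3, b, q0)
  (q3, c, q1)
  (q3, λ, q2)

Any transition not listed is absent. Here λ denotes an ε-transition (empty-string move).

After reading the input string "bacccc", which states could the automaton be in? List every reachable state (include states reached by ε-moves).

Start: ε-closure({q0}) = {q0, q2}.
Read 'b': q0→{q1, q3}, q2→{q3}; union {q1, q3}; ε-closure = {q1, q2, q3}.
Read 'a': q1→{q1, q3}, q2→∅, q3→{q1, q3}; union {q1, q3}; ε-closure = {q1, q2, q3}.
Read 'c': q1→{q0, q1}, q2→{q1, q3}, q3→{q1}; union {q0, q1, q3}; ε-closure = {q0, q1, q2, q3}.
Read 'c': q0→{q0}, q1→{q0, q1}, q2→{q1, q3}, q3→{q1}; union {q0, q1, q3}; ε-closure = {q0, q1, q2, q3}.
Read 'c': q0→{q0}, q1→{q0, q1}, q2→{q1, q3}, q3→{q1}; union {q0, q1, q3}; ε-closure = {q0, q1, q2, q3}.
Read 'c': q0→{q0}, q1→{q0, q1}, q2→{q1, q3}, q3→{q1}; union {q0, q1, q3}; ε-closure = {q0, q1, q2, q3}.

{q0, q1, q2, q3}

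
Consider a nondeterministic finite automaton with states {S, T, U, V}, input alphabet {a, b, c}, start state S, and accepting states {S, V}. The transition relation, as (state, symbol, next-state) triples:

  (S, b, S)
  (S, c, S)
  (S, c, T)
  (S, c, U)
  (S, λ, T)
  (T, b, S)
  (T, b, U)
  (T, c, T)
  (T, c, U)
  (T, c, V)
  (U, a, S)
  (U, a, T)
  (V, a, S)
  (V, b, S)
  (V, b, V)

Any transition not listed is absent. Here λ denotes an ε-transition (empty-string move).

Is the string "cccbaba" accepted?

Yes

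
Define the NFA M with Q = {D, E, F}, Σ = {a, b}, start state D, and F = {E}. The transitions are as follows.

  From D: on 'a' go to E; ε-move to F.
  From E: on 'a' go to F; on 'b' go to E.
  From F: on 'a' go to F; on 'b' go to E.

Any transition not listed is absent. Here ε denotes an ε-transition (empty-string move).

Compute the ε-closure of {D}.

{D, F}

Begin with {D}.
ε-move D → F; add F.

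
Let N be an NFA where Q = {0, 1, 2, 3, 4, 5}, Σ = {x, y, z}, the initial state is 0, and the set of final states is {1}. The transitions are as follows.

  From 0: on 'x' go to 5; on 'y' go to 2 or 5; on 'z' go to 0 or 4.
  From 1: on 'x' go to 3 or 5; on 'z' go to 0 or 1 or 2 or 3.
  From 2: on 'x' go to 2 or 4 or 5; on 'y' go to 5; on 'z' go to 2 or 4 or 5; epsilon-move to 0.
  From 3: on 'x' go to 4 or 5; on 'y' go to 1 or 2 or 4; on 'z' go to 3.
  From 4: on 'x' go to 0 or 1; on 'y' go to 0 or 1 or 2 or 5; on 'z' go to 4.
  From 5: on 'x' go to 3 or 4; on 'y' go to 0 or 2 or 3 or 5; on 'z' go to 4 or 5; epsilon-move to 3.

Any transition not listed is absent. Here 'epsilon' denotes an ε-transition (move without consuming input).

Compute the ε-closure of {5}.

Begin with {5}.
ε-move 5 → 3; add 3.

{3, 5}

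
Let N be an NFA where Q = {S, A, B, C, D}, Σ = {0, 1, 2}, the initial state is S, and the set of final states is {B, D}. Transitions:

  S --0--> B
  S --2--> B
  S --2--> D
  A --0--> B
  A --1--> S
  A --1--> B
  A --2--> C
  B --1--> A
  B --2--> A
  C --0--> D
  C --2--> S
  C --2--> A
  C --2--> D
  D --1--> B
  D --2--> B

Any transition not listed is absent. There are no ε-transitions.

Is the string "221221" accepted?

Yes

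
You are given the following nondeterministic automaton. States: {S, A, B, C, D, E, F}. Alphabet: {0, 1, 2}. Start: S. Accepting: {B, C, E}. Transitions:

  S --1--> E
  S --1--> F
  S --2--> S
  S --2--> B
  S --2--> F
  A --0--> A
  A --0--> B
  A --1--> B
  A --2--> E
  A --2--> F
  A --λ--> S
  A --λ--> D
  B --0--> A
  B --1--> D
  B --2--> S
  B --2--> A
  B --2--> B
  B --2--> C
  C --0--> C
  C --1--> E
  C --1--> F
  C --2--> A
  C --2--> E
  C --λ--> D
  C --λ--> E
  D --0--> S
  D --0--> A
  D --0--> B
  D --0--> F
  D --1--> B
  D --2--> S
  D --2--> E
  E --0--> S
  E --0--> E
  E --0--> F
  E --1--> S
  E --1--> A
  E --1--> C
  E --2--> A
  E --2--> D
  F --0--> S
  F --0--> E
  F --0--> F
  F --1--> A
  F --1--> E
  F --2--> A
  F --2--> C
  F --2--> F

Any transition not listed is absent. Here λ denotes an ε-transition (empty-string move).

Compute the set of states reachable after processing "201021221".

Start in {S}.
Read '2': S→{S, B, F}; now {S, B, F}.
Read '0': S→∅, B→{A}, F→{S, E, F}; union {S, A, E, F}; ε-closure = {S, A, D, E, F}.
Read '1': S→{E, F}, A→{B}, D→{B}, E→{S, A, C}, F→{A, E}; union {S, A, B, C, E, F}; ε-closure = {S, A, B, C, D, E, F}.
Read '0': S→∅, A→{A, B}, B→{A}, C→{C}, D→{S, A, B, F}, E→{S, E, F}, F→{S, E, F}; union {S, A, B, C, E, F}; ε-closure = {S, A, B, C, D, E, F}.
Read '2': S→{S, B, F}, A→{E, F}, B→{S, A, B, C}, C→{A, E}, D→{S, E}, E→{A, D}, F→{A, C, F}; now {S, A, B, C, D, E, F}.
Read '1': S→{E, F}, A→{B}, B→{D}, C→{E, F}, D→{B}, E→{S, A, C}, F→{A, E}; now {S, A, B, C, D, E, F}.
Read '2': S→{S, B, F}, A→{E, F}, B→{S, A, B, C}, C→{A, E}, D→{S, E}, E→{A, D}, F→{A, C, F}; now {S, A, B, C, D, E, F}.
Read '2': S→{S, B, F}, A→{E, F}, B→{S, A, B, C}, C→{A, E}, D→{S, E}, E→{A, D}, F→{A, C, F}; now {S, A, B, C, D, E, F}.
Read '1': S→{E, F}, A→{B}, B→{D}, C→{E, F}, D→{B}, E→{S, A, C}, F→{A, E}; now {S, A, B, C, D, E, F}.

{S, A, B, C, D, E, F}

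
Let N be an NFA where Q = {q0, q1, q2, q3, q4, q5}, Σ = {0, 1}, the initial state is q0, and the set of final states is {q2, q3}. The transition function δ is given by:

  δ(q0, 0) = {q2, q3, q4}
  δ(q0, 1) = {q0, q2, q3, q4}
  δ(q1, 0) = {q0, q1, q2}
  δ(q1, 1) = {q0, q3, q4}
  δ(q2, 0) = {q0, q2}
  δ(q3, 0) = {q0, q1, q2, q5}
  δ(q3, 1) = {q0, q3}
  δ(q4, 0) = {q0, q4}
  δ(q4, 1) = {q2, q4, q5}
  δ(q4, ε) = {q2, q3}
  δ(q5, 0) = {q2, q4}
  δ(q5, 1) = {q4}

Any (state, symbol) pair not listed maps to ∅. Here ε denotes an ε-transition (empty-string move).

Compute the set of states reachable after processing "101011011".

Start in {q0}.
Read '1': {q0} → {q0, q2, q3, q4}.
Read '0': {q0, q2, q3, q4} → {q0, q1, q2, q3, q4, q5}.
Read '1': {q0, q1, q2, q3, q4, q5} → {q0, q2, q3, q4, q5}.
Read '0': {q0, q2, q3, q4, q5} → {q0, q1, q2, q3, q4, q5}.
Read '1': {q0, q1, q2, q3, q4, q5} → {q0, q2, q3, q4, q5}.
Read '1': {q0, q2, q3, q4, q5} → {q0, q2, q3, q4, q5}.
Read '0': {q0, q2, q3, q4, q5} → {q0, q1, q2, q3, q4, q5}.
Read '1': {q0, q1, q2, q3, q4, q5} → {q0, q2, q3, q4, q5}.
Read '1': {q0, q2, q3, q4, q5} → {q0, q2, q3, q4, q5}.

{q0, q2, q3, q4, q5}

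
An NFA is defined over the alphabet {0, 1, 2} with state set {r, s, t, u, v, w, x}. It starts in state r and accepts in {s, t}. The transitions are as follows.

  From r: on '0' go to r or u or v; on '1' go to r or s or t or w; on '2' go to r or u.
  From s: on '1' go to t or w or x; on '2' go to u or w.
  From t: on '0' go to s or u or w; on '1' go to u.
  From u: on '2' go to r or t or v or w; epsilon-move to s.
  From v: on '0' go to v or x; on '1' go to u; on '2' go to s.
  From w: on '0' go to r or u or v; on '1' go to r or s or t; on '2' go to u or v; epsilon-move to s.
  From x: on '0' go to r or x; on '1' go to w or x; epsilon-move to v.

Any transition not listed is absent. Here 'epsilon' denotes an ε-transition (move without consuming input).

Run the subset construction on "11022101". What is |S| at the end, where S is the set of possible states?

Start in {r}.
Read '1': {r} → {r, s, t, w}.
Read '1': {r, s, t, w} → {r, s, t, u, v, w, x}.
Read '0': {r, s, t, u, v, w, x} → {r, s, u, v, w, x}.
Read '2': {r, s, u, v, w, x} → {r, s, t, u, v, w}.
Read '2': {r, s, t, u, v, w} → {r, s, t, u, v, w}.
Read '1': {r, s, t, u, v, w} → {r, s, t, u, v, w, x}.
Read '0': {r, s, t, u, v, w, x} → {r, s, u, v, w, x}.
Read '1': {r, s, u, v, w, x} → {r, s, t, u, v, w, x}.
That set has 7 states.

7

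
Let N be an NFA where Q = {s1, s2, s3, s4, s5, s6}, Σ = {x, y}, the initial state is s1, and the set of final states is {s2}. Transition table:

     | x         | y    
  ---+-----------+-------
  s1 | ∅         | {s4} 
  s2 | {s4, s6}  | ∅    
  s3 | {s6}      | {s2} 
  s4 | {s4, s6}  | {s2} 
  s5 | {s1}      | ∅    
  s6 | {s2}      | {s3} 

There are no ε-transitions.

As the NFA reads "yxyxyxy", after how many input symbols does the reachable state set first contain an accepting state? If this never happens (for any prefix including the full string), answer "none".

3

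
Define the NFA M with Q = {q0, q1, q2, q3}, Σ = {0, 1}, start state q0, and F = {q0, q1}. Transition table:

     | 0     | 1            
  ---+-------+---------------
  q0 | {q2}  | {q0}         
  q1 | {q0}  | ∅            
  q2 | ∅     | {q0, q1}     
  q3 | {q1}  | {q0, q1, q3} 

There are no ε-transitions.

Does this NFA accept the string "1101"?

Yes

Start in {q0}.
Read '1': q0→{q0}; now {q0}.
Read '1': q0→{q0}; now {q0}.
Read '0': q0→{q2}; now {q2}.
Read '1': q2→{q0, q1}; now {q0, q1}.
The final set {q0, q1} contains the accepting states q0, q1.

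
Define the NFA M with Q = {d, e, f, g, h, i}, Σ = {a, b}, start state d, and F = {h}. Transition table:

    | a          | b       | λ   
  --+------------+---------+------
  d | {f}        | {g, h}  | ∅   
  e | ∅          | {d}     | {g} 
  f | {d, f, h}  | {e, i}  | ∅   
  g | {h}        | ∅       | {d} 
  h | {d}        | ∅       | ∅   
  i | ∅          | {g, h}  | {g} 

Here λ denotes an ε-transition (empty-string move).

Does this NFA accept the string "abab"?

Start in {d}.
Read 'a': {d} → {f}.
Read 'b': {f} → {d, e, g, i}.
Read 'a': {d, e, g, i} → {f, h}.
Read 'b': {f, h} → {d, e, g, i}.
The final set {d, e, g, i} contains no accepting state.

No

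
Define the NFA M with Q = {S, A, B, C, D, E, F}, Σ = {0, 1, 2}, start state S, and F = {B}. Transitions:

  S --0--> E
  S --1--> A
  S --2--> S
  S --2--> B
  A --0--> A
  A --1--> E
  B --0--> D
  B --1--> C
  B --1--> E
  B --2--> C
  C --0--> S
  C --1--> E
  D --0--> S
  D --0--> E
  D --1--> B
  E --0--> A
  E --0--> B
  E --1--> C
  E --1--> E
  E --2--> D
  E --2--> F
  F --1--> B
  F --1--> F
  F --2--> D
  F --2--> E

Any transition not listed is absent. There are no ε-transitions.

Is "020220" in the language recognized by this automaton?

Start in {S}.
Read '0': S→{E}; now {E}.
Read '2': E→{D, F}; now {D, F}.
Read '0': D→{S, E}, F→∅; now {S, E}.
Read '2': S→{S, B}, E→{D, F}; now {S, B, D, F}.
Read '2': S→{S, B}, B→{C}, D→∅, F→{D, E}; now {S, B, C, D, E}.
Read '0': S→{E}, B→{D}, C→{S}, D→{S, E}, E→{A, B}; now {S, A, B, D, E}.
The final set {S, A, B, D, E} contains the accepting state B.

Yes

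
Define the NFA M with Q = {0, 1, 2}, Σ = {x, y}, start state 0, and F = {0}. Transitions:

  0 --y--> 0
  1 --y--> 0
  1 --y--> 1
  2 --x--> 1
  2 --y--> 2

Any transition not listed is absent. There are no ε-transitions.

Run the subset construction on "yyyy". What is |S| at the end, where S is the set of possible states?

1

Start in {0}.
Read 'y': {0} → {0}.
Read 'y': {0} → {0}.
Read 'y': {0} → {0}.
Read 'y': {0} → {0}.
That set has 1 state.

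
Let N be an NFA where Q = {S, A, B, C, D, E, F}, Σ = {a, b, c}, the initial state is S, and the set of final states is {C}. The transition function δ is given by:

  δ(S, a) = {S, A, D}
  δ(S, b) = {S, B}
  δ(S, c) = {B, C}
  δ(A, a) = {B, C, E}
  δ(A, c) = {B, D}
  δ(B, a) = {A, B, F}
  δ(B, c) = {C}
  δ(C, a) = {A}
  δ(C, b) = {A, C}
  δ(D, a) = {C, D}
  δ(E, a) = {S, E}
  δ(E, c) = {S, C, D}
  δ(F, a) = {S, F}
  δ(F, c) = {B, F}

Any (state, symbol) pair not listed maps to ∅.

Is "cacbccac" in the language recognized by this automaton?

No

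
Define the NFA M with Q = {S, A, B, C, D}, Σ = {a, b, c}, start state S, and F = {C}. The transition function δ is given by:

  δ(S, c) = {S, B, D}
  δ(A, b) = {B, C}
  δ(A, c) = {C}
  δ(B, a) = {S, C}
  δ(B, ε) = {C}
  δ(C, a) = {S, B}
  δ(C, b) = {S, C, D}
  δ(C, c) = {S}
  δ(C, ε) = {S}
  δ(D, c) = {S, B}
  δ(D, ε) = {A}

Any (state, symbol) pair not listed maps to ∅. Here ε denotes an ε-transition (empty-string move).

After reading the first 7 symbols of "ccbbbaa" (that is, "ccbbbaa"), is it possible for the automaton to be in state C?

Start in {S}.
Read 'c': {S} → {S, A, B, C, D}.
Read 'c': {S, A, B, C, D} → {S, A, B, C, D}.
Read 'b': {S, A, B, C, D} → {S, A, B, C, D}.
Read 'b': {S, A, B, C, D} → {S, A, B, C, D}.
Read 'b': {S, A, B, C, D} → {S, A, B, C, D}.
Read 'a': {S, A, B, C, D} → {S, B, C}.
Read 'a': {S, B, C} → {S, B, C}.
State C is in {S, B, C}.

Yes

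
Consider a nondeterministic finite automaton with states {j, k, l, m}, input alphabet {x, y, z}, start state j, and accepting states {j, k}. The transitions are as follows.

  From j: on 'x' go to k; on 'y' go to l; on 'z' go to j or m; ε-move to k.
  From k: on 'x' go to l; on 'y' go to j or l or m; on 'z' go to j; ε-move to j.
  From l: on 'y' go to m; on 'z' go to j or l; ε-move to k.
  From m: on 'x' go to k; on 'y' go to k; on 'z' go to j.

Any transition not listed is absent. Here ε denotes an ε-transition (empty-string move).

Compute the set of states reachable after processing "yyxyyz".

{j, k, l, m}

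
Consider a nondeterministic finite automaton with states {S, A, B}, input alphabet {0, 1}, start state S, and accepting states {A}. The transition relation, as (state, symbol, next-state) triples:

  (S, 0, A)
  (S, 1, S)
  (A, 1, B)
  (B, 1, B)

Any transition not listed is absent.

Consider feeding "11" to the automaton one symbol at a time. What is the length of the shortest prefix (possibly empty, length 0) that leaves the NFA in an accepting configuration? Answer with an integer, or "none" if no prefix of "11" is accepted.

none

Start in {S}.
Read '1': {S} → {S}.
Read '1': {S} → {S}.
No reachable set along the way intersects F.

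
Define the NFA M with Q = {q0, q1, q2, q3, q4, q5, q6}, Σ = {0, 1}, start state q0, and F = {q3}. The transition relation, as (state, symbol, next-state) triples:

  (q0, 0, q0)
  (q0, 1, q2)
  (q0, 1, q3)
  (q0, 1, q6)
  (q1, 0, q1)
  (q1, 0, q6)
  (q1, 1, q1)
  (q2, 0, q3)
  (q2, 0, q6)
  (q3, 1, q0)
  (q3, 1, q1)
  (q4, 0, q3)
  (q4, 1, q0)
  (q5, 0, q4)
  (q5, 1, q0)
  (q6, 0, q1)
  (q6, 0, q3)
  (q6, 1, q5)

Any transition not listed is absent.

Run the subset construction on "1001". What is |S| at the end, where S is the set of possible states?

Start in {q0}.
Read '1': q0→{q2, q3, q6}; now {q2, q3, q6}.
Read '0': q2→{q3, q6}, q3→∅, q6→{q1, q3}; now {q1, q3, q6}.
Read '0': q1→{q1, q6}, q3→∅, q6→{q1, q3}; now {q1, q3, q6}.
Read '1': q1→{q1}, q3→{q0, q1}, q6→{q5}; now {q0, q1, q5}.
That set has 3 states.

3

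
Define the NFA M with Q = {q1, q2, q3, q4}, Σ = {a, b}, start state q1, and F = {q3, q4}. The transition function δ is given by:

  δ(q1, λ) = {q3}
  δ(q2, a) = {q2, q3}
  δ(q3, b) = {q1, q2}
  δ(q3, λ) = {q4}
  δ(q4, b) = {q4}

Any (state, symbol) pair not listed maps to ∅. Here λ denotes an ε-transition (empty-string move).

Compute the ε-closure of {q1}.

Begin with {q1}.
ε-move q1 → q3; add q3.
ε-move q3 → q4; add q4.

{q1, q3, q4}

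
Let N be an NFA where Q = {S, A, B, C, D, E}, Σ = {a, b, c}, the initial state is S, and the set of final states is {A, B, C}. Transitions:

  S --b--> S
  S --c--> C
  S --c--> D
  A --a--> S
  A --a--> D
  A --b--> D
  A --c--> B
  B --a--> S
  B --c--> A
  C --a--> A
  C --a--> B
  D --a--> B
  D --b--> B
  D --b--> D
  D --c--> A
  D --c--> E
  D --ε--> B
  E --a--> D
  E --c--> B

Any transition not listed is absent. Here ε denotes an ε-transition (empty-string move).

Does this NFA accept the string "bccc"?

Start in {S}.
Read 'b': {S} → {S}.
Read 'c': {S} → {B, C, D}.
Read 'c': {B, C, D} → {A, E}.
Read 'c': {A, E} → {B}.
The final set {B} contains the accepting state B.

Yes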